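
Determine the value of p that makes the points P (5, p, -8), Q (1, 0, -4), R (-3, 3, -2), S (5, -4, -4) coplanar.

-2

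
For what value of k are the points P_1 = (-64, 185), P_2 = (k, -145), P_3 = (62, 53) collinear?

Collinearity: (P_2 − P_1) must be parallel to (P_3 − P_1) = (126, -132).
Cross-multiplying the components: (k − (-64))·(-132) = (-330)·(126).
Solving gives k = 251.

251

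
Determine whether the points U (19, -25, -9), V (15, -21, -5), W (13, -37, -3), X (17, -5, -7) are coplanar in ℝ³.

Yes

With U as base: UV = (-4, 4, 4), UW = (-6, -12, 6), UX = (-2, 20, 2).
UW × UX = (-144, 0, -144).
UV · (UW × UX) = 0.
The scalar triple product vanishes, so the four points are coplanar.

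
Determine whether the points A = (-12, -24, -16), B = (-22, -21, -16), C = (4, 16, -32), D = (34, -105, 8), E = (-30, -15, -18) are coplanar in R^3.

No

The plane through A, B, C has normal n = AB × AC = (-48, -160, -448) and equation n·P = 11584.
Checking the remaining points: n·D = 11584, n·E = 11904.
Since n·E = 11904 ≠ 11584, E is off the plane and the points are not all coplanar.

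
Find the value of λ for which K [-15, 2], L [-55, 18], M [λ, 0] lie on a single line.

The three points are collinear iff det[KL; KM] = 0.
This determinant is linear in λ: (-16)λ + (-160) = 0, so λ = -10.

-10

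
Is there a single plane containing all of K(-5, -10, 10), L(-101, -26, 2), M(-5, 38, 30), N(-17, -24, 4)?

Yes

With K as base: KL = (-96, -16, -8), KM = (0, 48, 20), KN = (-12, -14, -6).
KM × KN = (-8, -240, 576).
KL · (KM × KN) = 0.
The scalar triple product vanishes, so the four points are coplanar.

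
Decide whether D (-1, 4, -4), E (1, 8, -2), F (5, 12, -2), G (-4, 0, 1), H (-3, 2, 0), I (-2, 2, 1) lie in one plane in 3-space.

The plane through D, E, F has normal n = DE × DF = (-8, 8, -8) and equation n·P = 72.
Checking the remaining points: n·G = 24, n·H = 40, n·I = 24.
Since n·G = 24 ≠ 72, G is off the plane and the points are not all coplanar.

No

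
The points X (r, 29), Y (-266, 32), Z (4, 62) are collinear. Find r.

Collinearity: (X − Y) must be parallel to (Z − Y) = (270, 30).
Cross-multiplying the components: (r − (-266))·(30) = (-3)·(270).
Solving gives r = -293.

-293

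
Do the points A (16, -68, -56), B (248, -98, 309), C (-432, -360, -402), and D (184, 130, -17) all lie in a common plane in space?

Yes

With A as base: AB = (232, -30, 365), AC = (-448, -292, -346), AD = (168, 198, 39).
AC × AD = (57120, -40656, -39648).
AB · (AC × AD) = 0.
The scalar triple product vanishes, so the four points are coplanar.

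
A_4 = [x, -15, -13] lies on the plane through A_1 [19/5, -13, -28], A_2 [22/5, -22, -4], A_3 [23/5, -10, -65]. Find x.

18/5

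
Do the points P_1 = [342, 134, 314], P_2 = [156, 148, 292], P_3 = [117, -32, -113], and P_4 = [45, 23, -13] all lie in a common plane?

The four points are coplanar iff the 3×3 determinant with rows P_1P_2, P_1P_3, P_1P_4 is zero.
Rows: (-186, 14, -22), (-225, -166, -427), (-297, -111, -327).
Expanding along the first row: (-186)(6885) − (14)(-53244) + (-22)(-24327) = 0.
Zero determinant ⇒ coplanar.

Yes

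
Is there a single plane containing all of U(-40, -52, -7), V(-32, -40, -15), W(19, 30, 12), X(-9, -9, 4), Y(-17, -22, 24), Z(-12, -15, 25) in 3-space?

The plane through U, V, W has normal n = UV × UW = (884, -624, -52) and equation n·P = -2548.
Checking the remaining points: n·X = -2548, n·Y = -2548, n·Z = -2548.
All equal -2548, so all 6 points lie in one plane.

Yes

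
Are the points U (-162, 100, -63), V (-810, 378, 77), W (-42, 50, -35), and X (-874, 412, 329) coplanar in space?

Yes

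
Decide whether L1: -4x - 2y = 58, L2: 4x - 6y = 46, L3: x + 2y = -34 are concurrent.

Lines aᵢx + bᵢy = cᵢ with pairwise distinct directions are concurrent exactly when det[aᵢ bᵢ cᵢ] = 0.
Here the determinant is 0.
It vanishes, so the lines are concurrent at (-8, -13).

Yes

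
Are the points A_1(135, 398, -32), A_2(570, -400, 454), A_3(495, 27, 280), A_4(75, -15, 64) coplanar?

With A_1 as base: A_1A_2 = (435, -798, 486), A_1A_3 = (360, -371, 312), A_1A_4 = (-60, -413, 96).
A_1A_3 × A_1A_4 = (93240, -53280, -170940).
A_1A_2 · (A_1A_3 × A_1A_4) = 0.
The scalar triple product vanishes, so the four points are coplanar.

Yes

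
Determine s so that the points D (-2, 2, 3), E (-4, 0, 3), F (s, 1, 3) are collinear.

-3

Collinearity requires DE × DF = 0; each component is linear in s.
The z-component gives (2)s + (6) = 0, so s = -3.
The remaining components then also vanish.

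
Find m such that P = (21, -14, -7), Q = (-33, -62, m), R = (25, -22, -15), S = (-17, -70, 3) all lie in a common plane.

Coplanarity ⇔ det[PQ; PR; PS] = 0.
Expanding, this is linear in m: (-528)m + (12144) = 0.
So m = 23.

23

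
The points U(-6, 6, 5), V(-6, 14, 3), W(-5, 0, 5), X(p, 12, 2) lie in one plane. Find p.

-5

Coplanarity ⇔ det[UV; UW; UX] = 0.
Expanding, this is linear in p: (-12)p + (-60) = 0.
So p = -5.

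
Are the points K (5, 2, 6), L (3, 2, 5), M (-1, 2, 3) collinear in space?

Yes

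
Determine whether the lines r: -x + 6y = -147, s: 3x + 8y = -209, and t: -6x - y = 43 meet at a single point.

Yes

Lines aᵢx + bᵢy = cᵢ with pairwise distinct directions are concurrent exactly when det[aᵢ bᵢ cᵢ] = 0.
Here the determinant is 0.
It vanishes, so the lines are concurrent at (-3, -25).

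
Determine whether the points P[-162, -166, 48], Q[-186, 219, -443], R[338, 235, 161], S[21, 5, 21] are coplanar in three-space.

The four points are coplanar iff the 3×3 determinant with rows PQ, PR, PS is zero.
Rows: (-24, 385, -491), (500, 401, 113), (183, 171, -27).
Expanding along the first row: (-24)(-30150) − (385)(-34179) + (-491)(12117) = 7933068.
Nonzero ⇒ not coplanar.

No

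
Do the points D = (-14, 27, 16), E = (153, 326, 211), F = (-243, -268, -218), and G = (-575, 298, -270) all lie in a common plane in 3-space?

No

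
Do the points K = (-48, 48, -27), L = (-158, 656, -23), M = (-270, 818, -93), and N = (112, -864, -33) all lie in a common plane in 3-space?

No

With K as base: KL = (-110, 608, 4), KM = (-222, 770, -66), KN = (160, -912, -6).
KM × KN = (-64812, -11892, 79264).
KL · (KM × KN) = 216040.
Since 216040 ≠ 0, the four points are not coplanar.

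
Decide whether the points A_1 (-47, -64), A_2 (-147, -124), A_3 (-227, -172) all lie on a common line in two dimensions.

A_1A_2 = (-100, -60), A_1A_3 = (-180, -108).
Checking proportionality: A_1A_3 = 9/5·A_1A_2, so the vectors are parallel and the points are collinear.

Yes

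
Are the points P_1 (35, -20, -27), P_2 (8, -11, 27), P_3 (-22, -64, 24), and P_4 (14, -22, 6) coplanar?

A normal to the plane through P_1, P_2, P_3 is n = P_1P_2 × P_1P_3 = (2835, -1701, 1701).
The plane has equation n·P = 87318. For P_4: n·P_4 = 87318.
Equal, so P_4 lies in the plane and all four are coplanar.

Yes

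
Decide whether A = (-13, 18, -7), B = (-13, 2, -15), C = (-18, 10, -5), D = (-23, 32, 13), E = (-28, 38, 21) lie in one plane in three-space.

No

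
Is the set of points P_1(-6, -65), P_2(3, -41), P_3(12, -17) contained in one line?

Yes

P_1P_2 = (9, 24), P_1P_3 = (18, 48).
det[P_1P_2; P_1P_3] = (9)(48) − (24)(18) = 0.
The determinant is zero, so the points are collinear.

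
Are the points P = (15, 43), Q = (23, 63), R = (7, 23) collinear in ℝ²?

Yes

PQ = (8, 20), PR = (-8, -20).
Twice the signed area of △PQR is (8)(-20) − (20)(-8) = 0.
The triangle is degenerate (zero area), so the points are collinear.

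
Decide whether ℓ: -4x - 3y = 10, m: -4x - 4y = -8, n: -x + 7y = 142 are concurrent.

Yes

Intersecting ℓ and m: solving the 2×2 system gives (x, y) = (-16, 18).
Substitute into n: (-1)(-16) + (7)(18) = 142.
This equals 142, so (-16, 18) lies on all three lines and they are concurrent.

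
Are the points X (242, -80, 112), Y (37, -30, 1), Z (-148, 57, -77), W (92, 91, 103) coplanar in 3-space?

No

The four points are coplanar iff the 3×3 determinant with rows XY, XZ, XW is zero.
Rows: (-205, 50, -111), (-390, 137, -189), (-150, 171, -9).
Expanding along the first row: (-205)(31086) − (50)(-24840) + (-111)(-46140) = -9090.
Nonzero ⇒ not coplanar.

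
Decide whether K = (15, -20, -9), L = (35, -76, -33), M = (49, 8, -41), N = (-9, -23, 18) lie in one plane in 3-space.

No

The four points are coplanar iff the 3×3 determinant with rows KL, KM, KN is zero.
Rows: (20, -56, -24), (34, 28, -32), (-24, -3, 27).
Expanding along the first row: (20)(660) − (-56)(150) + (-24)(570) = 7920.
Nonzero ⇒ not coplanar.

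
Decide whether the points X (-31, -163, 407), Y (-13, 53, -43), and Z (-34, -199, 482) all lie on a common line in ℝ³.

XY = (18, 216, -450), XZ = (-3, -36, 75).
XY × XZ = (0, 0, 0).
The cross product vanishes, so the three points are collinear.

Yes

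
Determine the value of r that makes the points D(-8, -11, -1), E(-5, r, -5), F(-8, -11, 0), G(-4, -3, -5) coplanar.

Normal to plane DFG: n = (-8, 4, 0); plane equation n·P = 20.
Requiring n·E = 20: (4)r + (40) = 20.
So r = -5.

-5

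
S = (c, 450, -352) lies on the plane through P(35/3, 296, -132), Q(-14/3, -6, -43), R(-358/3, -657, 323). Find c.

Coplanarity requires PQ · (PR × PS) = 0.
PQ = (-49/3, -302, 89), PR = (-131, -953, 455); the triple product is linear in c with coefficient -52593 and constant term 5241769.
Setting it to zero: c = 299/3.

299/3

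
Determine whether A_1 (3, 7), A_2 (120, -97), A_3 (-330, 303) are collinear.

Yes

A_1A_2 = (117, -104), A_1A_3 = (-333, 296).
Checking proportionality: A_1A_3 = -37/13·A_1A_2, so the vectors are parallel and the points are collinear.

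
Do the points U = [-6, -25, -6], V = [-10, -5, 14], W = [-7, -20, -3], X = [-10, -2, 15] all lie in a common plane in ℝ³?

No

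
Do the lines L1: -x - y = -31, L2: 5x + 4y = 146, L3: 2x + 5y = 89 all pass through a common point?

Yes

Intersecting L1 and L2: solving the 2×2 system gives (x, y) = (22, 9).
Substitute into L3: (2)(22) + (5)(9) = 89.
This equals 89, so (22, 9) lies on all three lines and they are concurrent.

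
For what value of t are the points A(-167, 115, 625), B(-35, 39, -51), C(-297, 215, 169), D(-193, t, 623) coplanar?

Normal to plane ABC: n = (102256, 148072, 3320); plane equation n·P = 2026528.
Requiring n·D = 2026528: (148072)t + (-17667048) = 2026528.
So t = 133.

133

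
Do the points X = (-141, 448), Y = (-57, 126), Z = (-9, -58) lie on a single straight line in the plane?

XY = (84, -322), XZ = (132, -506).
Checking proportionality: XZ = 11/7·XY, so the vectors are parallel and the points are collinear.

Yes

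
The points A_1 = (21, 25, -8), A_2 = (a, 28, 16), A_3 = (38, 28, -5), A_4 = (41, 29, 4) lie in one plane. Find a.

31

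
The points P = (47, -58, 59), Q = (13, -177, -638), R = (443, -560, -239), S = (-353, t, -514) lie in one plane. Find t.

253

The points are coplanar iff PQ · (PR × PS) = 0.
Expanding, this is linear in t: (-286144)t + (72394432) = 0.
So t = 253.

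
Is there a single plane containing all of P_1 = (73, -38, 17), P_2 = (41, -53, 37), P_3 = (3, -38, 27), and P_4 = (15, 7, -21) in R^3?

A normal to the plane through P_1, P_2, P_3 is n = P_1P_2 × P_1P_3 = (-150, -1080, -1050).
The plane has equation n·P = 12240. For P_4: n·P_4 = 12240.
Equal, so P_4 lies in the plane and all four are coplanar.

Yes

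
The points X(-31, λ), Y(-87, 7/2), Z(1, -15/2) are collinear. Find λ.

-7/2

Collinearity: (X − Y) must be parallel to (Z − Y) = (88, -11).
Cross-multiplying the components: (λ − 7/2)·(88) = (56)·(-11).
Solving gives λ = -7/2.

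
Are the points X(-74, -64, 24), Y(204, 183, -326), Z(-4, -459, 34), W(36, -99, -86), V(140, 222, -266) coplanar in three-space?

Yes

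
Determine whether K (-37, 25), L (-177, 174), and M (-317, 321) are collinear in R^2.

No

KL = (-140, 149), KM = (-280, 296).
Twice the signed area of △KLM is (-140)(296) − (149)(-280) = 280.
The area is nonzero, so the three points are not collinear.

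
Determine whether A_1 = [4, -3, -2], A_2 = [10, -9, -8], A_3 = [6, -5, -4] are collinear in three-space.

A_1A_2 = (6, -6, -6), A_1A_3 = (2, -2, -2).
Each component of A_1A_3 is 1/3 times the corresponding component of A_1A_2, so A_1A_3 = 1/3·A_1A_2 and the points are collinear.

Yes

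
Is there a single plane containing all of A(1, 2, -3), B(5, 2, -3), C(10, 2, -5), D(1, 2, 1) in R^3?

The four points are coplanar iff the 3×3 determinant with rows AB, AC, AD is zero.
Rows: (4, 0, 0), (9, 0, -2), (0, 0, 4).
Expanding along the first row: (4)(0) − (0)(36) + (0)(0) = 0.
Zero determinant ⇒ coplanar.

Yes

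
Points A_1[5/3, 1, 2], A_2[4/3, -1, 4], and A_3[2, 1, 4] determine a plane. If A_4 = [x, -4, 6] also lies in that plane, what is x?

2/3

A normal to the plane is n = A_1A_2 × A_1A_3 = (-4, 4/3, 2/3).
A_4 lies in the plane iff n · A_1A_4 = 0.
This gives (-4)x + (8/3) = 0, so x = 2/3.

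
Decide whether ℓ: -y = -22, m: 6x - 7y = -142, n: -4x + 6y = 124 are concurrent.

Yes

Intersecting ℓ and m: solving the 2×2 system gives (x, y) = (2, 22).
Substitute into n: (-4)(2) + (6)(22) = 124.
This equals 124, so (2, 22) lies on all three lines and they are concurrent.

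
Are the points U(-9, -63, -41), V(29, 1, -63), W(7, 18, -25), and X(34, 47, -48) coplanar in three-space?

No

The four points are coplanar iff the 3×3 determinant with rows UV, UW, UX is zero.
Rows: (38, 64, -22), (16, 81, 16), (43, 110, -7).
Expanding along the first row: (38)(-2327) − (64)(-800) + (-22)(-1723) = 680.
Nonzero ⇒ not coplanar.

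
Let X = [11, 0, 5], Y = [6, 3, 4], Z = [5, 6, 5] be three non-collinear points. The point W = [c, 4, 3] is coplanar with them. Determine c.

3

Coplanarity requires XY · (XZ × XW) = 0.
XY = (-5, 3, -1), XZ = (-6, 6, 0); the triple product is linear in c with coefficient 6 and constant term -18.
Setting it to zero: c = 3.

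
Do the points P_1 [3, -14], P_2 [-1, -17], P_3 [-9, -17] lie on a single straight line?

P_1P_2 = (-4, -3), P_1P_3 = (-12, -3).
Twice the signed area of △P_1P_2P_3 is (-4)(-3) − (-3)(-12) = -24.
The area is nonzero, so the three points are not collinear.

No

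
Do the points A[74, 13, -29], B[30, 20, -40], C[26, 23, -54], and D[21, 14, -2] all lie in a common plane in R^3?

No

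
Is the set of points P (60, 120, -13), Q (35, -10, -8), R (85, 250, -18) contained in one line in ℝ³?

PQ = (-25, -130, 5), PR = (25, 130, -5).
Each component of PR is -1 times the corresponding component of PQ, so PR = -1·PQ and the points are collinear.

Yes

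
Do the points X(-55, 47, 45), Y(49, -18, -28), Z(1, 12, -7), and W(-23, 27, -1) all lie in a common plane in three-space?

A normal to the plane through X, Y, Z is n = XY × XZ = (825, 1320, 0).
The plane has equation n·P = 16665. For W: n·W = 16665.
Equal, so W lies in the plane and all four are coplanar.

Yes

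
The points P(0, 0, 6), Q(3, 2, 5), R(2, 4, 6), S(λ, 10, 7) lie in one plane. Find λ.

3

Normal to plane PQR: n = (4, -2, 8); plane equation n·X = 48.
Requiring n·S = 48: (4)λ + (36) = 48.
So λ = 3.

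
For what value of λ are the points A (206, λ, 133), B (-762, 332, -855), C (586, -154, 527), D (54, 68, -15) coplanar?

-56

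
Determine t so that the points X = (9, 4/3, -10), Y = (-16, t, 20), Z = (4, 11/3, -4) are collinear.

13

Collinearity requires XY × XZ = 0; each component is linear in t.
The x-component gives (6)t + (-78) = 0, so t = 13.
The remaining components then also vanish.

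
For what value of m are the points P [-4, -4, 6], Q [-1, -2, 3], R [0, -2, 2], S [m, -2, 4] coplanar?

Coplanarity ⇔ det[PQ; PR; PS] = 0.
Expanding, this is linear in m: (-2)m + (-4) = 0.
So m = -2.

-2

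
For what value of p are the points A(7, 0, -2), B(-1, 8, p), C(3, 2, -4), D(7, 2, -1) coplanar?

Coplanarity ⇔ det[AB; AC; AD] = 0.
Expanding, this is linear in p: (-8)p + (-32) = 0.
So p = -4.

-4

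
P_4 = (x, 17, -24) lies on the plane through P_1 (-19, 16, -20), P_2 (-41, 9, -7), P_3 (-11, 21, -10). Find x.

The plane through P_1, P_2, P_3 has equation −135x + 324y − 54z = 8829.
Substituting P_4: (-135)x + (6804) = 8829, so x = -15.

-15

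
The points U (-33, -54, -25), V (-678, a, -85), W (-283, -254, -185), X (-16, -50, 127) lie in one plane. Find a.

-594

Coplanarity ⇔ det[UV; UW; UX] = 0.
Expanding, this is linear in a: (35280)a + (20956320) = 0.
So a = -594.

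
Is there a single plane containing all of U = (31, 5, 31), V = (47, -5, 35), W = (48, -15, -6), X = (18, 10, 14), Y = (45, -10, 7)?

Yes

The plane through U, V, W has normal n = UV × UW = (450, 660, -150) and equation n·P = 12600.
Checking the remaining points: n·X = 12600, n·Y = 12600.
All equal 12600, so all 5 points lie in one plane.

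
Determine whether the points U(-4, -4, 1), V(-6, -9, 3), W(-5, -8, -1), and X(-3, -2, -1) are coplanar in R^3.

The four points are coplanar iff the 3×3 determinant with rows UV, UW, UX is zero.
Rows: (-2, -5, 2), (-1, -4, -2), (1, 2, -2).
Expanding along the first row: (-2)(12) − (-5)(4) + (2)(2) = 0.
Zero determinant ⇒ coplanar.

Yes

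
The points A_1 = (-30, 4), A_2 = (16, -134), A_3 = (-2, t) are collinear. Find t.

The three points are collinear iff det[A_1A_2; A_1A_3] = 0.
This determinant is linear in t: (46)t + (3680) = 0, so t = -80.

-80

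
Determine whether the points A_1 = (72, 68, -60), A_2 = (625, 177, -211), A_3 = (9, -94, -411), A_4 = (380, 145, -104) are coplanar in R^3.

Yes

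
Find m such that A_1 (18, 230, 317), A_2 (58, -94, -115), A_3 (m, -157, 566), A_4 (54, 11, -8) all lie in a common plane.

Coplanarity ⇔ det[A_1A_2; A_1A_3; A_1A_4] = 0.
Expanding, this is linear in m: (-10692)m + (-1518264) = 0.
So m = -142.

-142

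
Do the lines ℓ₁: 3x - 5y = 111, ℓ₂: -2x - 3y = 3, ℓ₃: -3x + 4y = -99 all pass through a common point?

Intersecting ℓ₁ and ℓ₂: solving the 2×2 system gives (x, y) = (318/19, -231/19).
Substitute into ℓ₃: (-3)(318/19) + (4)(-231/19) = -1878/19.
But ℓ₃ requires -99 ≠ -1878/19, so the three lines have no common point.

No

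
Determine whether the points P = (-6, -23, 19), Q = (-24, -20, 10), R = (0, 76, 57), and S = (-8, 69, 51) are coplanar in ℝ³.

With P as base: PQ = (-18, 3, -9), PR = (6, 99, 38), PS = (-2, 92, 32).
PR × PS = (-328, -268, 750).
PQ · (PR × PS) = -1650.
Since -1650 ≠ 0, the four points are not coplanar.

No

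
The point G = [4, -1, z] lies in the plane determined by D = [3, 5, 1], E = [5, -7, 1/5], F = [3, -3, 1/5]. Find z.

3/5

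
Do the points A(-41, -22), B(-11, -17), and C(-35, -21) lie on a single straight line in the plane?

Yes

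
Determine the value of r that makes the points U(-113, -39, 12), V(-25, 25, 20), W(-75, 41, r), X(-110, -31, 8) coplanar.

Normal to plane UVX: n = (-320, 376, 512); plane equation n·P = 27640.
Requiring n·W = 27640: (512)r + (39416) = 27640.
So r = -23.

-23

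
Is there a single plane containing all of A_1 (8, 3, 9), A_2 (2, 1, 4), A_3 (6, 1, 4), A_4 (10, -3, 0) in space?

With A_1 as base: A_1A_2 = (-6, -2, -5), A_1A_3 = (-2, -2, -5), A_1A_4 = (2, -6, -9).
A_1A_3 × A_1A_4 = (-12, -28, 16).
A_1A_2 · (A_1A_3 × A_1A_4) = 48.
Since 48 ≠ 0, the four points are not coplanar.

No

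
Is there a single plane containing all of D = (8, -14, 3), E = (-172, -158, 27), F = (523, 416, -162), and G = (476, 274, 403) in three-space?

With D as base: DE = (-180, -144, 24), DF = (515, 430, -165), DG = (468, 288, 400).
DF × DG = (219520, -283220, -52920).
DE · (DF × DG) = 0.
The scalar triple product vanishes, so the four points are coplanar.

Yes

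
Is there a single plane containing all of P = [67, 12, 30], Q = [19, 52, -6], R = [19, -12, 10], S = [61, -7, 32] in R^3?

No

With P as base: PQ = (-48, 40, -36), PR = (-48, -24, -20), PS = (-6, -19, 2).
PR × PS = (-428, 216, 768).
PQ · (PR × PS) = 1536.
Since 1536 ≠ 0, the four points are not coplanar.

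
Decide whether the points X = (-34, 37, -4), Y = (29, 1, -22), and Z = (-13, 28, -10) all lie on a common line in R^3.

XY = (63, -36, -18), XZ = (21, -9, -6).
XY × XZ = (54, 0, 189).
The cross product is nonzero, so the points do not lie on one line.

No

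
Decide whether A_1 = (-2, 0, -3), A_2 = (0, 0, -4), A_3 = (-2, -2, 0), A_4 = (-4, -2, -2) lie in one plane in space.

With A_1 as base: A_1A_2 = (2, 0, -1), A_1A_3 = (0, -2, 3), A_1A_4 = (-2, -2, 1).
A_1A_3 × A_1A_4 = (4, -6, -4).
A_1A_2 · (A_1A_3 × A_1A_4) = 12.
Since 12 ≠ 0, the four points are not coplanar.

No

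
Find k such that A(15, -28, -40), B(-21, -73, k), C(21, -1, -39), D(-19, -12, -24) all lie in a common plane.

The points are coplanar iff AB · (AC × AD) = 0.
Expanding, this is linear in k: (1014)k + (31434) = 0.
So k = -31.

-31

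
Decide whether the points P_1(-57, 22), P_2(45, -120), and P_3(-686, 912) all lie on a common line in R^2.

No

P_1P_2 = (102, -142), P_1P_3 = (-629, 890).
Twice the signed area of △P_1P_2P_3 is (102)(890) − (-142)(-629) = 1462.
The area is nonzero, so the three points are not collinear.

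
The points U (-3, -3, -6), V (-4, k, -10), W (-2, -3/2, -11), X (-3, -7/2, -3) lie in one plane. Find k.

-3

Normal to plane UWX: n = (2, -3, -1/2); plane equation n·P = 6.
Requiring n·V = 6: (-3)k + (-3) = 6.
So k = -3.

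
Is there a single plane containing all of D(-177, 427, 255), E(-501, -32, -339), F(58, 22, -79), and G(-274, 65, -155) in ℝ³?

No

The four points are coplanar iff the 3×3 determinant with rows DE, DF, DG is zero.
Rows: (-324, -459, -594), (235, -405, -334), (-97, -362, -410).
Expanding along the first row: (-324)(45142) − (-459)(-128748) + (-594)(-124355) = 145530.
Nonzero ⇒ not coplanar.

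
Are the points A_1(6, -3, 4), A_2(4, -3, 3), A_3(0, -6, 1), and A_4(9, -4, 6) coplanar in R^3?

No

The four points are coplanar iff the 3×3 determinant with rows A_1A_2, A_1A_3, A_1A_4 is zero.
Rows: (-2, 0, -1), (-6, -3, -3), (3, -1, 2).
Expanding along the first row: (-2)(-9) − (0)(-3) + (-1)(15) = 3.
Nonzero ⇒ not coplanar.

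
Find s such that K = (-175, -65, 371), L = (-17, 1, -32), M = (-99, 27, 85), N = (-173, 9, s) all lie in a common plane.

Normal to plane KLM: n = (18200, 14560, 9520); plane equation n·P = -599480.
Requiring n·N = -599480: (9520)s + (-3017560) = -599480.
So s = 254.

254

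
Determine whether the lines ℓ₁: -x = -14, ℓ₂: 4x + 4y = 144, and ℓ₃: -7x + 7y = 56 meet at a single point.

Yes

The three lines meet at one point iff the augmented coefficient matrix [aᵢ bᵢ cᵢ] has rank < 3, i.e. its determinant vanishes.
Here the determinant is 0.
It vanishes, so the lines are concurrent at (14, 22).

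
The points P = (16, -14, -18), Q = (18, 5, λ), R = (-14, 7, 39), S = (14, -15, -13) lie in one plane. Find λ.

Normal to plane PRS: n = (162, 36, 72); plane equation n·X = 792.
Requiring n·Q = 792: (72)λ + (3096) = 792.
So λ = -32.

-32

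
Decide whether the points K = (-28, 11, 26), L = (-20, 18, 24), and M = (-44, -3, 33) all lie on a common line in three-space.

KL = (8, 7, -2), KM = (-16, -14, 7).
Comparing components 2 and 3: (7)(7) − (-2)(-14) = 21 ≠ 0, so KL and KM are not parallel and the points are not collinear.

No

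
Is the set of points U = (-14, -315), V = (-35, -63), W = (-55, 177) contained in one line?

Yes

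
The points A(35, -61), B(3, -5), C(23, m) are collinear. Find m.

Collinearity: (C − A) must be parallel to (B − A) = (-32, 56).
Cross-multiplying the components: (m − (-61))·(-32) = (-12)·(56).
Solving gives m = -40.

-40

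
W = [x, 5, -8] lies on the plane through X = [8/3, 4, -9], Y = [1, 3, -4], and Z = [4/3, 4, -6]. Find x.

A normal to the plane is n = XY × XZ = (-3, -5/3, -4/3).
W lies in the plane iff n · XW = 0.
This gives (-3)x + (5) = 0, so x = 5/3.

5/3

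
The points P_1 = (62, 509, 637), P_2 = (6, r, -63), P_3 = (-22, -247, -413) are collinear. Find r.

Direction P_1P_3 = (-84, -756, -1050). From the x-coordinate of P_2, the parameter along the line is τ = (6 − 62)/(-84) = 2/3.
Then r = 509 + 2/3·(-756) = 5.

5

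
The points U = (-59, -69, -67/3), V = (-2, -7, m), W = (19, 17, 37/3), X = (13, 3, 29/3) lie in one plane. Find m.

3

Coplanarity ⇔ det[UV; UW; UX] = 0.
Expanding, this is linear in m: (-576)m + (1728) = 0.
So m = 3.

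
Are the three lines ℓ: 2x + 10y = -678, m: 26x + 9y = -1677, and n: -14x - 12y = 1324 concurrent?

Lines aᵢx + bᵢy = cᵢ with pairwise distinct directions are concurrent exactly when det[aᵢ bᵢ cᵢ] = 0.
Here the determinant is 232.
Nonzero, so no common point exists.

No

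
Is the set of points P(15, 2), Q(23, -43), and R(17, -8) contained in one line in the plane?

No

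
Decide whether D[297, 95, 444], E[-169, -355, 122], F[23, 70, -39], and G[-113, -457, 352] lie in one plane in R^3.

Yes

A normal to the plane through D, E, F is n = DE × DF = (209300, -136850, -111650).
The plane has equation n·P = -411250. For G: n·G = -411250.
Equal, so G lies in the plane and all four are coplanar.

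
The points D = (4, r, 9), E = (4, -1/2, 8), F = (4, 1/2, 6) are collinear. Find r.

Direction EF = (0, 1, -2). From the z-coordinate of D, the parameter along the line is τ = (9 − 8)/(-2) = -1/2.
Then r = (-1/2) + (-1/2)·(1) = -1.

-1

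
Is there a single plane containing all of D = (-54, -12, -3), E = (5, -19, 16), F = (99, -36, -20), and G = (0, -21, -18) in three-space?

No

With D as base: DE = (59, -7, 19), DF = (153, -24, -17), DG = (54, -9, -15).
DF × DG = (207, 1377, -81).
DE · (DF × DG) = 1035.
Since 1035 ≠ 0, the four points are not coplanar.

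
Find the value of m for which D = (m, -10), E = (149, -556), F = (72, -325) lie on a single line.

-33

Collinearity: (D − E) must be parallel to (F − E) = (-77, 231).
Cross-multiplying the components: (m − 149)·(231) = (546)·(-77).
Solving gives m = -33.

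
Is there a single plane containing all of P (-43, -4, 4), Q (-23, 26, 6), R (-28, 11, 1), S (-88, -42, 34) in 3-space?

The four points are coplanar iff the 3×3 determinant with rows PQ, PR, PS is zero.
Rows: (20, 30, 2), (15, 15, -3), (-45, -38, 30).
Expanding along the first row: (20)(336) − (30)(315) + (2)(105) = -2520.
Nonzero ⇒ not coplanar.

No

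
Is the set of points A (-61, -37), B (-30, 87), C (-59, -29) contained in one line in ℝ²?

AB = (31, 124), AC = (2, 8).
Twice the signed area of △ABC is (31)(8) − (124)(2) = 0.
The triangle is degenerate (zero area), so the points are collinear.

Yes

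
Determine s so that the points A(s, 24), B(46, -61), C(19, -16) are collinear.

-5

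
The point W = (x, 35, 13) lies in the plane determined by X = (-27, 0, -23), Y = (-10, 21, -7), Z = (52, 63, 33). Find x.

34

The plane through X, Y, Z has equation 168x + 312y − 588z = 8988.
Substituting W: (168)x + (3276) = 8988, so x = 34.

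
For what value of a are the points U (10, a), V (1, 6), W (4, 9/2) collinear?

3/2

The three points are collinear iff det[UV; UW] = 0.
This determinant is linear in a: (3)a + (-9/2) = 0, so a = 3/2.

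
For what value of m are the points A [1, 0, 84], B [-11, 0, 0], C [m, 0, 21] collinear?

-8

Direction AB = (-12, 0, -84). From the z-coordinate of C, the parameter along the line is τ = (21 − 84)/(-84) = 3/4.
Then m = 1 + 3/4·(-12) = -8.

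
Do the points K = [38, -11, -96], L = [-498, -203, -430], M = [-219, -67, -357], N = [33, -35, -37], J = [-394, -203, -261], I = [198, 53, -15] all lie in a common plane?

The plane through K, L, M has normal n = KL × KM = (31408, -54058, -19328) and equation n·P = 3643630.
Checking the remaining points: n·N = 3643630, n·J = 3643630, n·I = 3643630.
All equal 3643630, so all 6 points lie in one plane.

Yes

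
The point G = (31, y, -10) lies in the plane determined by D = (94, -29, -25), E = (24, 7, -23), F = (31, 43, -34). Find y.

-45

The plane through D, E, F has equation −468x − 756y − 2772z = 47232.
Substituting G: (-756)y + (13212) = 47232, so y = -45.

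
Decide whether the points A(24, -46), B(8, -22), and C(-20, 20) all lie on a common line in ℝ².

Yes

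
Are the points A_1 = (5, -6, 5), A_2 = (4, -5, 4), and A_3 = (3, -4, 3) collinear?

A_1A_2 = (-1, 1, -1), A_1A_3 = (-2, 2, -2).
A_1A_2 × A_1A_3 = (0, 0, 0).
The cross product vanishes, so the three points are collinear.

Yes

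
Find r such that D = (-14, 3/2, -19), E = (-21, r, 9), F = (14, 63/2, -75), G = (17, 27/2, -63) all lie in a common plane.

-45/2

Coplanarity ⇔ det[DE; DF; DG] = 0.
Expanding, this is linear in r: (-504)r + (-11340) = 0.
So r = -45/2.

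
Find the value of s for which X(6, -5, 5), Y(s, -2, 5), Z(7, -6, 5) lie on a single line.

3

Collinearity requires XY × XZ = 0; each component is linear in s.
The z-component gives (-1)s + (3) = 0, so s = 3.
The remaining components then also vanish.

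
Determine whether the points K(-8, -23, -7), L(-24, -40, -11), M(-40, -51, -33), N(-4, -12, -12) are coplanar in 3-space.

No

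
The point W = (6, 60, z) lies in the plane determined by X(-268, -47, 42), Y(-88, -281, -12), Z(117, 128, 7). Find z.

15

A normal to the plane is n = XY × XZ = (17640, -14490, 121590).
W lies in the plane iff n · XW = 0.
This gives (121590)z + (-1823850) = 0, so z = 15.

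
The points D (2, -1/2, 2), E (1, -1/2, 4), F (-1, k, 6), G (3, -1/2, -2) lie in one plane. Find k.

-1/2

Normal to plane DEG: n = (0, -2, 0); plane equation n·P = 1.
Requiring n·F = 1: (-2)k + (0) = 1.
So k = -1/2.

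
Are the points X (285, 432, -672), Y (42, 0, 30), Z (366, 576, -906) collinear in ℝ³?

Yes

XY = (-243, -432, 702), XZ = (81, 144, -234).
Each component of XZ is -1/3 times the corresponding component of XY, so XZ = -1/3·XY and the points are collinear.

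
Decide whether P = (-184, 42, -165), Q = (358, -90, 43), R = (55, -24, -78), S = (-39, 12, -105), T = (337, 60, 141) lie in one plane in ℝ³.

No

The plane through P, Q, R has normal n = PQ × PR = (2244, 2558, -4224) and equation n·X = 391500.
Checking the remaining points: n·S = 386700, n·T = 314124.
Since n·S = 386700 ≠ 391500, S is off the plane and the points are not all coplanar.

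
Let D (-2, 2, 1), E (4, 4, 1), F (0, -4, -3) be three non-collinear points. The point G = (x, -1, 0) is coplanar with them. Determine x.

A normal to the plane is n = DE × DF = (-8, 24, -40).
G lies in the plane iff n · DG = 0.
This gives (-8)x + (-48) = 0, so x = -6.

-6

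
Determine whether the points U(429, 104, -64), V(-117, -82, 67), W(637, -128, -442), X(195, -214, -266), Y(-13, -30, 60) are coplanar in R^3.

Yes

The plane through U, V, W has normal n = UV × UW = (100700, -179140, 165360) and equation n·P = 13986700.
Checking the remaining points: n·X = 13986700, n·Y = 13986700.
All equal 13986700, so all 5 points lie in one plane.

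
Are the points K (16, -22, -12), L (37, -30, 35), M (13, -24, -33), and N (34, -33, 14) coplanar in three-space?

No

With K as base: KL = (21, -8, 47), KM = (-3, -2, -21), KN = (18, -11, 26).
KM × KN = (-283, -300, 69).
KL · (KM × KN) = -300.
Since -300 ≠ 0, the four points are not coplanar.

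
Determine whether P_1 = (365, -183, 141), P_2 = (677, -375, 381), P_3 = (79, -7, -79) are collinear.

Yes

P_1P_2 = (312, -192, 240), P_1P_3 = (-286, 176, -220).
P_1P_2 × P_1P_3 = (0, 0, 0).
The cross product vanishes, so the three points are collinear.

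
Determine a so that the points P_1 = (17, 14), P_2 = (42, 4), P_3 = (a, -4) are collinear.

62

Collinearity: (P_3 − P_1) must be parallel to (P_2 − P_1) = (25, -10).
Cross-multiplying the components: (a − 17)·(-10) = (-18)·(25).
Solving gives a = 62.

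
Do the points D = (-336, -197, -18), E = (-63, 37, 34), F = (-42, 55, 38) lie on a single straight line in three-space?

DE = (273, 234, 52), DF = (294, 252, 56).
Each component of DF is 14/13 times the corresponding component of DE, so DF = 14/13·DE and the points are collinear.

Yes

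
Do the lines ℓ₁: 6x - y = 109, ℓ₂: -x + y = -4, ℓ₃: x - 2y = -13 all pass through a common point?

Lines aᵢx + bᵢy = cᵢ with pairwise distinct directions are concurrent exactly when det[aᵢ bᵢ cᵢ] = 0.
Here the determinant is 0.
It vanishes, so the lines are concurrent at (21, 17).

Yes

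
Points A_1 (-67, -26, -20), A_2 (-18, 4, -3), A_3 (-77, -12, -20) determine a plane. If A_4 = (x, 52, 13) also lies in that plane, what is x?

The plane through A_1, A_2, A_3 has equation −238x − 170y + 986z = 646.
Substituting A_4: (-238)x + (3978) = 646, so x = 14.

14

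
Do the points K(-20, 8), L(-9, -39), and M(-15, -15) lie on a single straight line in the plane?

KL = (11, -47), KM = (5, -23).
Twice the signed area of △KLM is (11)(-23) − (-47)(5) = -18.
The area is nonzero, so the three points are not collinear.

No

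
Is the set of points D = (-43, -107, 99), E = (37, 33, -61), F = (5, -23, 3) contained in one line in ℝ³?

DE = (80, 140, -160), DF = (48, 84, -96).
DE × DF = (0, 0, 0).
The cross product vanishes, so the three points are collinear.

Yes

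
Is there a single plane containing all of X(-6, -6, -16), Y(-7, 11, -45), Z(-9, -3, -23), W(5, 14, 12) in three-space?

A normal to the plane through X, Y, Z is n = XY × XZ = (-32, 80, 48).
The plane has equation n·P = -1056. For W: n·W = 1536.
1536 ≠ -1056, so W is off the plane.

No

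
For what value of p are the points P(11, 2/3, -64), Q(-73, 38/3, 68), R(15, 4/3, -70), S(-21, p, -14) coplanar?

Normal to plane PQR: n = (-160, 24, -104); plane equation n·X = 4912.
Requiring n·S = 4912: (24)p + (4816) = 4912.
So p = 4.

4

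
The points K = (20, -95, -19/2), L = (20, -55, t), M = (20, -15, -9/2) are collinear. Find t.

Direction KM = (0, 80, 5). From the y-coordinate of L, the parameter along the line is τ = (-55 − (-95))/80 = 1/2.
Then t = (-19/2) + 1/2·(5) = -7.

-7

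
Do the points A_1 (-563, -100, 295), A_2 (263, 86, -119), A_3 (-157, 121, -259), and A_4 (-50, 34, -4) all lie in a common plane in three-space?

No

With A_1 as base: A_1A_2 = (826, 186, -414), A_1A_3 = (406, 221, -554), A_1A_4 = (513, 134, -299).
A_1A_3 × A_1A_4 = (8157, -162808, -58969).
A_1A_2 · (A_1A_3 × A_1A_4) = 868560.
Since 868560 ≠ 0, the four points are not coplanar.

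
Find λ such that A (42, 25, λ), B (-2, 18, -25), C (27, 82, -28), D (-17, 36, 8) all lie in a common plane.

The points are coplanar iff AB · (AC × AD) = 0.
Expanding, this is linear in λ: (-1482)λ + (-125970) = 0.
So λ = -85.

-85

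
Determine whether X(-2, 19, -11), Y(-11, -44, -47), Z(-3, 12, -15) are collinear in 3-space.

Yes

XY = (-9, -63, -36), XZ = (-1, -7, -4).
XY × XZ = (0, 0, 0).
The cross product vanishes, so the three points are collinear.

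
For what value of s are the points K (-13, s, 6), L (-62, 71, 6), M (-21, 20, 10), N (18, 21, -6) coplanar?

22

The points are coplanar iff KL · (KM × KN) = 0.
Expanding, this is linear in s: (-812)s + (17864) = 0.
So s = 22.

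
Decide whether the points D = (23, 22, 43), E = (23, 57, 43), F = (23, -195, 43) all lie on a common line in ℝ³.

DE = (0, 35, 0), DF = (0, -217, 0).
DE × DF = (0, 0, 0).
The cross product vanishes, so the three points are collinear.

Yes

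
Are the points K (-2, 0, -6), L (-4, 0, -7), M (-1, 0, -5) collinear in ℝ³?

KL = (-2, 0, -1), KM = (1, 0, 1).
KL × KM = (0, 1, 0).
The cross product is nonzero, so the points do not lie on one line.

No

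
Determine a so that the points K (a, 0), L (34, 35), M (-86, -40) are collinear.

-22

Collinearity: (K − L) must be parallel to (M − L) = (-120, -75).
Cross-multiplying the components: (a − 34)·(-75) = (-35)·(-120).
Solving gives a = -22.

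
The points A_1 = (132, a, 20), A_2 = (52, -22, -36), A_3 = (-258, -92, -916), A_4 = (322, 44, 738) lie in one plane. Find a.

-118

Coplanarity ⇔ det[A_1A_2; A_1A_3; A_1A_4] = 0.
Expanding, this is linear in a: (-2340)a + (-276120) = 0.
So a = -118.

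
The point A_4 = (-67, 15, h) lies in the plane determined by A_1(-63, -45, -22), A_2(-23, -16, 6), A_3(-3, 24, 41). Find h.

A normal to the plane is n = A_1A_2 × A_1A_3 = (-105, -840, 1020).
A_4 lies in the plane iff n · A_1A_4 = 0.
This gives (1020)h + (-27540) = 0, so h = 27.

27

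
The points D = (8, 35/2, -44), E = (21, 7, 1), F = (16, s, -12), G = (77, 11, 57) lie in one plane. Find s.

Coplanarity ⇔ det[DE; DF; DG] = 0.
Expanding, this is linear in s: (-1792)s + (17024) = 0.
So s = 19/2.

19/2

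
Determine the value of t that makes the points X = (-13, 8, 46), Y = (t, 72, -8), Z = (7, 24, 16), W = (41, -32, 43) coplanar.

-21

Normal to plane XZW: n = (-1248, -1560, -1664); plane equation n·P = -72800.
Requiring n·Y = -72800: (-1248)t + (-99008) = -72800.
So t = -21.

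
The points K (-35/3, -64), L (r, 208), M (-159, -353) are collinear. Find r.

127

The three points are collinear iff det[KL; KM] = 0.
This determinant is linear in r: (-289)r + (36703) = 0, so r = 127.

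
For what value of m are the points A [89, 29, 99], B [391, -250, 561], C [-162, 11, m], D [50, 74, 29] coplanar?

Coplanarity ⇔ det[AB; AC; AD] = 0.
Expanding, this is linear in m: (-2709)m + (8127) = 0.
So m = 3.

3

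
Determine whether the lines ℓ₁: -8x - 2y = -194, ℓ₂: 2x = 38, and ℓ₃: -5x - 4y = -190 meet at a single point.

No

Lines aᵢx + bᵢy = cᵢ with pairwise distinct directions are concurrent exactly when det[aᵢ bᵢ cᵢ] = 0.
Here the determinant is -44.
Nonzero, so no common point exists.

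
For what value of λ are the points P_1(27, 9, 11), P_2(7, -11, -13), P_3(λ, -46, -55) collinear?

-28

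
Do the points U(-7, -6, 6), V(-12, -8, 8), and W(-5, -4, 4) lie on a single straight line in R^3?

UV = (-5, -2, 2), UW = (2, 2, -2).
UV × UW = (0, -6, -6).
The cross product is nonzero, so the points do not lie on one line.

No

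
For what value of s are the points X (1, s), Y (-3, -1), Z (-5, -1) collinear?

-1

The three points are collinear iff det[XY; XZ] = 0.
This determinant is linear in s: (-2)s + (-2) = 0, so s = -1.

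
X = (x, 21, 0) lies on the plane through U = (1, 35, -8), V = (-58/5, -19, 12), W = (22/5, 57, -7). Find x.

The plane through U, V, W has equation −494x + (403/5)y − (468/5)z = 15379/5.
Substituting X: (-494)x + (8463/5) = 15379/5, so x = -14/5.

-14/5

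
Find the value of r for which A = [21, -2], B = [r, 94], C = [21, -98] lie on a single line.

21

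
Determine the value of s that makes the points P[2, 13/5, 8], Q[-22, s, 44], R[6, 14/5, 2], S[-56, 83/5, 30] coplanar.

The points are coplanar iff PQ · (PR × PS) = 0.
Expanding, this is linear in s: (260)s + (-364) = 0.
So s = 7/5.

7/5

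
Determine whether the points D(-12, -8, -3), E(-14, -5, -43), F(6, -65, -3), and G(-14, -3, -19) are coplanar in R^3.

A normal to the plane through D, E, F is n = DE × DF = (-2280, -720, 60).
The plane has equation n·P = 32940. For G: n·G = 32940.
Equal, so G lies in the plane and all four are coplanar.

Yes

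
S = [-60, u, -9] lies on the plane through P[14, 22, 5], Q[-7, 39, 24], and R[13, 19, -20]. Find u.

70

Coplanarity requires PQ · (PR × PS) = 0.
PQ = (-21, 17, 19), PR = (-1, -3, -25); the triple product is linear in u with coefficient -544 and constant term 38080.
Setting it to zero: u = 70.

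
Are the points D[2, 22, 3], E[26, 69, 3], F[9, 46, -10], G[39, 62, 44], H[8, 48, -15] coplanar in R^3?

The plane through D, E, F has normal n = DE × DF = (-611, 312, 247) and equation n·P = 6383.
Checking the remaining points: n·G = 6383, n·H = 6383.
All equal 6383, so all 5 points lie in one plane.

Yes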